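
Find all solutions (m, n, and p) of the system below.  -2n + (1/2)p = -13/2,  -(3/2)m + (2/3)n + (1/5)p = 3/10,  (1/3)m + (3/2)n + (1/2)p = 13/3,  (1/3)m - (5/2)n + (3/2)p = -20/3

Row-reduce:
Swap R1 and R2.
R1 ← R1 / (-3/2).
R3 ← R3 − 1/3·R1.
R4 ← R4 − 1/3·R1.
R2 ← R2 / (-2).
R1 ← R1 + 4/9·R2.
R3 ← R3 − 89/54·R2.
R4 ← R4 + 127/54·R2.
R3 ← R3 / (1033/1080).
R1 ← R1 + 11/45·R3.
R2 ← R2 + 1/4·R3.
R4 ← R4 − 1033/1080·R3.
Row 4 reduces to 0 = 2, a contradiction. The system is inconsistent.

no solution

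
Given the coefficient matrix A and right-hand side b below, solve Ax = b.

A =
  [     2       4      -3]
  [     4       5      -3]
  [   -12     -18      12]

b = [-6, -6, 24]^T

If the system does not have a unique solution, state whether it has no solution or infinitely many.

Row-reduce:
R1 ← R1 / (2).
R2 ← R2 − 4·R1.
R3 ← R3 + 12·R1.
R2 ← R2 / (-3).
R1 ← R1 − 2·R2.
R3 ← R3 − 6·R2.
Rank is 2 with 3 unknowns, leaving x_3 free.

infinitely many solutions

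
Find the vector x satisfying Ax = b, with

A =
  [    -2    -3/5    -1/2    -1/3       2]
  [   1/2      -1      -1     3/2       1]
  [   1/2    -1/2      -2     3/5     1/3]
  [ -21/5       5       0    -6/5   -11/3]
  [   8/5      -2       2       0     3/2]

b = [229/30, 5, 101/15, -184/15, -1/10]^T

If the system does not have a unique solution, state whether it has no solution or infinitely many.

Row-reduce:
R1 ← R1 / (-2).
R2 ← R2 − 1/2·R1.
R3 ← R3 − 1/2·R1.
R4 ← R4 + 21/5·R1.
R5 ← R5 − 8/5·R1.
R2 ← R2 / (-23/20).
R1 ← R1 − 3/10·R2.
R3 ← R3 + 13/20·R2.
R4 ← R4 − 313/50·R2.
R5 ← R5 + 62/25·R2.
R3 ← R3 / (-137/92).
R1 ← R1 + 1/23·R3.
R2 ← R2 − 45/46·R3.
R4 ← R4 + 1167/230·R3.
R5 ← R5 − 463/115·R3.
R4 ← R4 / (84044/10275).
R1 ← R1 − 373/685·R4.
R2 ← R2 + 583/411·R4.
R3 ← R3 − 392/2055·R4.
R5 ← R5 + 42022/10275·R4.
Row 5 reduces to 0 = 1/2, a contradiction. The system is inconsistent.

no solution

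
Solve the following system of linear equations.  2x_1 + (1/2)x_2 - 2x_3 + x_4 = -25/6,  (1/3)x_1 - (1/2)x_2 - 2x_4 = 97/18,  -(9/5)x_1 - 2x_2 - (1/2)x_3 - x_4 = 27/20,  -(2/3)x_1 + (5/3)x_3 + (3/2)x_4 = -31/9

Row-reduce the augmented matrix:
R1 ← R1 / (2).
R2 ← R2 − 1/3·R1.
R3 ← R3 + 9/5·R1.
R4 ← R4 + 2/3·R1.
R2 ← R2 / (-7/12).
R1 ← R1 − 1/4·R2.
R3 ← R3 + 31/20·R2.
R4 ← R4 − 1/6·R2.
R3 ← R3 / (-223/70).
R1 ← R1 + 6/7·R3.
R2 ← R2 + 4/7·R3.
R4 ← R4 − 23/21·R3.
R4 ← R4 / (1409/446).
R1 ← R1 + 435/223·R4.
R2 ← R2 − 602/223·R4.
R3 ← R3 + 396/223·R4.
Reading off the reduced rows gives x_1 = -1/3, x_2 = 1, x_3 = 1/2, x_4 = -3.

x_1 = -1/3, x_2 = 1, x_3 = 1/2, x_4 = -3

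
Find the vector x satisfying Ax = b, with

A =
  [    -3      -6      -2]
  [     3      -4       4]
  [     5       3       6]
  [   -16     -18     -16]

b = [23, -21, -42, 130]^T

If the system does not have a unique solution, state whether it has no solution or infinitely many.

x_1 = -3, x_2 = -1, x_3 = -4

Row-reduce the augmented matrix:
R1 ← R1 / (-3).
R2 ← R2 − 3·R1.
R3 ← R3 − 5·R1.
R4 ← R4 + 16·R1.
R2 ← R2 / (-10).
R1 ← R1 − 2·R2.
R3 ← R3 + 7·R2.
R4 ← R4 − 14·R2.
R3 ← R3 / (19/15).
R1 ← R1 − 16/15·R3.
R2 ← R2 + 1/5·R3.
R4 ← R4 + 38/15·R3.
R4 reduces to 0 = 0, so the extra equation is consistent.
Reading off the reduced rows gives x_1 = -3, x_2 = -1, x_3 = -4.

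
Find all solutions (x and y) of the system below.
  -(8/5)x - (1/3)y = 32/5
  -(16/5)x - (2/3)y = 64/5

infinitely many solutions

Row-reduce:
R1 ← R1 / (-8/5).
R2 ← R2 + 16/5·R1.
Rank is 1 with 2 unknowns, leaving y free.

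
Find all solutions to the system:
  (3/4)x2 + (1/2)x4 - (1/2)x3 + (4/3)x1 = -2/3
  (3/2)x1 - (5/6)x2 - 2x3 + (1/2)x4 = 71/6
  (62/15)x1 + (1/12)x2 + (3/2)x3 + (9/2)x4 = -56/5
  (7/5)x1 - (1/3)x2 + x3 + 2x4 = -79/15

infinitely many solutions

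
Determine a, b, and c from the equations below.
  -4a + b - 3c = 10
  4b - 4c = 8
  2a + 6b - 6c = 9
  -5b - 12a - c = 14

a = -3/2, b = 1, c = -1

Row-reduce the augmented matrix:
R1 ← R1 / (-4).
R3 ← R3 − 2·R1.
R4 ← R4 + 12·R1.
R2 ← R2 / (4).
R1 ← R1 + 1/4·R2.
R3 ← R3 − 13/2·R2.
R4 ← R4 + 8·R2.
R3 ← R3 / (-1).
R1 ← R1 − 1/2·R3.
R2 ← R2 + 1·R3.
R4 reduces to 0 = 0, so the extra equation is consistent.
Reading off the reduced rows gives a = -3/2, b = 1, c = -1.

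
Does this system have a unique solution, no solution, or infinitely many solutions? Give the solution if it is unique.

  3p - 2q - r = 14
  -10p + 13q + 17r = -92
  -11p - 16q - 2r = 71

Row-reduce the augmented matrix:
R1 ← R1 / (3).
R2 ← R2 + 10·R1.
R3 ← R3 + 11·R1.
R2 ← R2 / (19/3).
R1 ← R1 + 2/3·R2.
R3 ← R3 + 70/3·R2.
R3 ← R3 / (849/19).
R1 ← R1 − 21/19·R3.
R2 ← R2 − 41/19·R3.
Reading off the reduced rows gives p = 1, q = -5, r = -1.

p = 1, q = -5, r = -1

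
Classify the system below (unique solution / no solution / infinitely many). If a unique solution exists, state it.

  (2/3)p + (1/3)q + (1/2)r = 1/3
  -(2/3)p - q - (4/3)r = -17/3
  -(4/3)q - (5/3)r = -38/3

no solution

Row-reduce:
R1 ← R1 / (2/3).
R2 ← R2 + 2/3·R1.
R2 ← R2 / (-2/3).
R1 ← R1 − 1/2·R2.
R3 ← R3 + 4/3·R2.
Row 3 reduces to 0 = -2, a contradiction. The system is inconsistent.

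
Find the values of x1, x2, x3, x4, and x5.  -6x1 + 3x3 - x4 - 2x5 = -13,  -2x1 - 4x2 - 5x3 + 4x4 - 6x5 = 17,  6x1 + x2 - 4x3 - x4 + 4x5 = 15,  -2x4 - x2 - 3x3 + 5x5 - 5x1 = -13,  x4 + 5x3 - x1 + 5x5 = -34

x1 = 2, x2 = 1, x3 = -3, x4 = -2, x5 = -3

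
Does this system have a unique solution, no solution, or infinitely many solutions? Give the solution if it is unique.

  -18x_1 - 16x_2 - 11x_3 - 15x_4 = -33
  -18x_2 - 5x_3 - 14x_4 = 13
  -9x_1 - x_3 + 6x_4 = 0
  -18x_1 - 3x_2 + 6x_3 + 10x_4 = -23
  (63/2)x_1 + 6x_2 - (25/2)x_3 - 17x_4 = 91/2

no solution

Row-reduce:
R1 ← R1 / (-18).
R3 ← R3 + 9·R1.
R4 ← R4 + 18·R1.
R5 ← R5 − 63/2·R1.
R2 ← R2 / (-18).
R1 ← R1 − 8/9·R2.
R3 ← R3 − 8·R2.
R4 ← R4 − 13·R2.
R5 ← R5 + 22·R2.
R3 ← R3 / (41/18).
R1 ← R1 − 59/162·R3.
R2 ← R2 − 5/18·R3.
R4 ← R4 − 241/18·R3.
R5 ← R5 + 923/36·R3.
R4 ← R4 / (-2287/82).
R1 ← R1 + 377/369·R4.
R2 ← R2 + 9/82·R4.
R3 ← R3 − 131/41·R4.
R5 ← R5 − 2287/41·R4.
Row 5 reduces to 0 = -1/2, a contradiction. The system is inconsistent.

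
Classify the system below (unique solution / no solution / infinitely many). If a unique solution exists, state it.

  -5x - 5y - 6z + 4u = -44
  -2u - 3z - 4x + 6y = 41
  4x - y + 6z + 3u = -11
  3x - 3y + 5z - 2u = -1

x = -3, y = 5, z = 3, u = -4

Row-reduce the augmented matrix:
R1 ← R1 / (-5).
R2 ← R2 + 4·R1.
R3 ← R3 − 4·R1.
R4 ← R4 − 3·R1.
R2 ← R2 / (10).
R1 ← R1 − 1·R2.
R3 ← R3 + 5·R2.
R4 ← R4 + 6·R2.
R3 ← R3 / (21/10).
R1 ← R1 − 51/50·R3.
R2 ← R2 − 9/50·R3.
R4 ← R4 − 62/25·R3.
R4 ← R4 / (-244/35).
R1 ← R1 + 71/35·R4.
R2 ← R2 + 29/35·R4.
R3 ← R3 − 12/7·R4.
Reading off the reduced rows gives x = -3, y = 5, z = 3, u = -4.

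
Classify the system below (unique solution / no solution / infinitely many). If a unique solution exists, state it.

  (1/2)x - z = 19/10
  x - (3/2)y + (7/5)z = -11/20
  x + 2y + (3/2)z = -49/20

Row-reduce the augmented matrix:
R1 ← R1 / (1/2).
R2 ← R2 − 1·R1.
R3 ← R3 − 1·R1.
R2 ← R2 / (-3/2).
R3 ← R3 − 2·R2.
R3 ← R3 / (241/30).
R1 ← R1 + 2·R3.
R2 ← R2 + 34/15·R3.
Reading off the reduced rows gives x = 4/5, y = -1/2, z = -3/2.

x = 4/5, y = -1/2, z = -3/2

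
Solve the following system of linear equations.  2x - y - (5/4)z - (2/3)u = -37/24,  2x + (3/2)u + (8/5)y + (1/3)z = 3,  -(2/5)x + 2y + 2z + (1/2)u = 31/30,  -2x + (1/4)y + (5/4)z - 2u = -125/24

x = 1/3, y = -5/3, z = 3/2, u = 3

Row-reduce the augmented matrix:
R1 ← R1 / (2).
R2 ← R2 − 2·R1.
R3 ← R3 + 2/5·R1.
R4 ← R4 + 2·R1.
R2 ← R2 / (13/5).
R1 ← R1 + 1/2·R2.
R3 ← R3 − 9/5·R2.
R4 ← R4 + 3/4·R2.
R3 ← R3 / (17/26).
R1 ← R1 + 25/78·R3.
R2 ← R2 − 95/156·R3.
R4 ← R4 − 95/208·R3.
R4 ← R4 / (-5/4).
R1 ← R1 + 17/36·R4.
R2 ← R2 − 17/9·R4.
R3 ← R3 + 26/15·R4.
Reading off the reduced rows gives x = 1/3, y = -5/3, z = 3/2, u = 3.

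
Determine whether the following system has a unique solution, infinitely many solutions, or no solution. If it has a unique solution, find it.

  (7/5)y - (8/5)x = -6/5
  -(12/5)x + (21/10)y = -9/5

Row-reduce:
R1 ← R1 / (-8/5).
R2 ← R2 + 12/5·R1.
Rank is 1 with 2 unknowns, leaving y free.

infinitely many solutions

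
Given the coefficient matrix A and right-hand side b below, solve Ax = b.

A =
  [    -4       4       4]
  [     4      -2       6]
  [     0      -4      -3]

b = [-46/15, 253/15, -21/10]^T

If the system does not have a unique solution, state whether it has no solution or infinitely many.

Row-reduce the augmented matrix:
R1 ← R1 / (-4).
R2 ← R2 − 4·R1.
R2 ← R2 / (2).
R1 ← R1 + 1·R2.
R3 ← R3 + 4·R2.
R3 ← R3 / (17).
R1 ← R1 − 4·R3.
R2 ← R2 − 5·R3.
Reading off the reduced rows gives x_1 = 5/3, x_2 = -3/5, x_3 = 3/2.

x_1 = 5/3, x_2 = -3/5, x_3 = 3/2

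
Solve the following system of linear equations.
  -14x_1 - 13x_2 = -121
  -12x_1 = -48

x_1 = 4, x_2 = 5

Row-reduce the augmented matrix:
R1 ← R1 / (-14).
R2 ← R2 + 12·R1.
R2 ← R2 / (78/7).
R1 ← R1 − 13/14·R2.
Reading off the reduced rows gives x_1 = 4, x_2 = 5.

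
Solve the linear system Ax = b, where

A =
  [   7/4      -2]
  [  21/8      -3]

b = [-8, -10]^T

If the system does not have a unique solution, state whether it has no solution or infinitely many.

no solution

Row-reduce:
R1 ← R1 / (7/4).
R2 ← R2 − 21/8·R1.
Row 2 reduces to 0 = 2, a contradiction. The system is inconsistent.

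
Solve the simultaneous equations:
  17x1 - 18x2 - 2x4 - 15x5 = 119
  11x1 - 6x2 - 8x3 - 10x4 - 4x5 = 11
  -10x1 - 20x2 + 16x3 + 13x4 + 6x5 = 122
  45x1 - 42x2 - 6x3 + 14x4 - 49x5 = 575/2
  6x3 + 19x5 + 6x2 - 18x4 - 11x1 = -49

no solution

Row-reduce:
R1 ← R1 / (17).
R2 ← R2 − 11·R1.
R3 ← R3 + 10·R1.
R4 ← R4 − 45·R1.
R5 ← R5 + 11·R1.
R2 ← R2 / (96/17).
R1 ← R1 + 18/17·R2.
R3 ← R3 + 520/17·R2.
R4 ← R4 − 96/17·R2.
R5 ← R5 + 96/17·R2.
R3 ← R3 / (-82/3).
R1 ← R1 + 3/2·R3.
R2 ← R2 + 17/12·R3.
R4 ← R4 − 2·R3.
R5 ← R5 + 2·R3.
R4 ← R4 / (1042/41).
R1 ← R1 − 31/164·R4.
R2 ← R2 − 95/328·R4.
R3 ← R3 − 53/41·R4.
R5 ← R5 + 1042/41·R4.
Row 5 reduces to 0 = 1/2, a contradiction. The system is inconsistent.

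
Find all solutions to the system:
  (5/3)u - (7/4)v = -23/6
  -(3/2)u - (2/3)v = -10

u = 4, v = 6

Row-reduce the augmented matrix:
R1 ← R1 / (5/3).
R2 ← R2 + 3/2·R1.
R2 ← R2 / (-269/120).
R1 ← R1 + 21/20·R2.
Reading off the reduced rows gives u = 4, v = 6.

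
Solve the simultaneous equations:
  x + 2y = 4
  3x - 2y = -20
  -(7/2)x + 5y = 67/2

no solution

Row-reduce:
R2 ← R2 − 3·R1.
R3 ← R3 + 7/2·R1.
R2 ← R2 / (-8).
R1 ← R1 − 2·R2.
R3 ← R3 − 12·R2.
Row 3 reduces to 0 = -1/2, a contradiction. The system is inconsistent.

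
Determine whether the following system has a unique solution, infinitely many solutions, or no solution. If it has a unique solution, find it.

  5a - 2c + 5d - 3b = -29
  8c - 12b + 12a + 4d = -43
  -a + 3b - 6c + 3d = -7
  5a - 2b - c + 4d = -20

Row-reduce:
R1 ← R1 / (5).
R2 ← R2 − 12·R1.
R3 ← R3 + 1·R1.
R4 ← R4 − 5·R1.
R2 ← R2 / (-24/5).
R1 ← R1 + 3/5·R2.
R3 ← R3 − 12/5·R2.
R4 ← R4 − 1·R2.
Swap R3 and R4.
R3 ← R3 / (11/3).
R1 ← R1 + 2·R3.
R2 ← R2 + 8/3·R3.
Row 4 reduces to 0 = 1/2, a contradiction. The system is inconsistent.

no solution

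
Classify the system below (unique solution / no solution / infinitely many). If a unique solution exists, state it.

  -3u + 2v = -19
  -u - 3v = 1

Row-reduce the augmented matrix:
R1 ← R1 / (-3).
R2 ← R2 + 1·R1.
R2 ← R2 / (-11/3).
R1 ← R1 + 2/3·R2.
Reading off the reduced rows gives u = 5, v = -2.

u = 5, v = -2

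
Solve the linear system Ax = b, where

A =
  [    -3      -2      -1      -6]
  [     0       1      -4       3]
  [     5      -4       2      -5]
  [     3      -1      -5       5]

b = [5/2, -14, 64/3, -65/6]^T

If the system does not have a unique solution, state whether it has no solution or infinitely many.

x_1 = 1, x_2 = -2, x_3 = 5/2, x_4 = -2/3

Row-reduce the augmented matrix:
R1 ← R1 / (-3).
R3 ← R3 − 5·R1.
R4 ← R4 − 3·R1.
R1 ← R1 − 2/3·R2.
R3 ← R3 + 22/3·R2.
R4 ← R4 + 3·R2.
R3 ← R3 / (-29).
R1 ← R1 − 3·R3.
R2 ← R2 + 4·R3.
R4 ← R4 + 18·R3.
R4 ← R4 / (106/29).
R1 ← R1 − 21/29·R4.
R2 ← R2 − 59/29·R4.
R3 ← R3 + 7/29·R4.
Reading off the reduced rows gives x_1 = 1, x_2 = -2, x_3 = 5/2, x_4 = -2/3.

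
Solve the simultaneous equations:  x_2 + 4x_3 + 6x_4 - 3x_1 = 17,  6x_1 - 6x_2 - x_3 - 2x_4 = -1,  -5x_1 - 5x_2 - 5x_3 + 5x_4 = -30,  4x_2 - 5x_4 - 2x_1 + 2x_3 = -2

Row-reduce the augmented matrix:
R1 ← R1 / (-3).
R2 ← R2 − 6·R1.
R3 ← R3 + 5·R1.
R4 ← R4 + 2·R1.
R2 ← R2 / (-4).
R1 ← R1 + 1/3·R2.
R3 ← R3 + 20/3·R2.
R4 ← R4 − 10/3·R2.
R3 ← R3 / (-70/3).
R1 ← R1 + 23/12·R3.
R2 ← R2 + 7/4·R3.
R4 ← R4 − 31/6·R3.
R4 ← R4 / (-153/28).
R1 ← R1 + 59/56·R4.
R2 ← R2 + 7/8·R4.
R3 ← R3 − 13/14·R4.
Reading off the reduced rows gives x_1 = 3, x_2 = 2, x_3 = 3, x_4 = 2.

x_1 = 3, x_2 = 2, x_3 = 3, x_4 = 2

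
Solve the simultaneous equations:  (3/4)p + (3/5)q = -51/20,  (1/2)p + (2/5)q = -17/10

Row-reduce:
R1 ← R1 / (3/4).
R2 ← R2 − 1/2·R1.
Rank is 1 with 2 unknowns, leaving q free.

infinitely many solutions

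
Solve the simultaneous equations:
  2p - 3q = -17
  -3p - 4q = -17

p = -1, q = 5

Row-reduce the augmented matrix:
R1 ← R1 / (2).
R2 ← R2 + 3·R1.
R2 ← R2 / (-17/2).
R1 ← R1 + 3/2·R2.
Reading off the reduced rows gives p = -1, q = 5.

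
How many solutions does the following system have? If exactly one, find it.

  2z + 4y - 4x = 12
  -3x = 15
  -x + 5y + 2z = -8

Row-reduce the augmented matrix:
R1 ← R1 / (-4).
R2 ← R2 + 3·R1.
R3 ← R3 + 1·R1.
R2 ← R2 / (-3).
R1 ← R1 + 1·R2.
R3 ← R3 − 4·R2.
R3 ← R3 / (-1/2).
R2 ← R2 − 1/2·R3.
Reading off the reduced rows gives x = -5, y = -5, z = 6.

x = -5, y = -5, z = 6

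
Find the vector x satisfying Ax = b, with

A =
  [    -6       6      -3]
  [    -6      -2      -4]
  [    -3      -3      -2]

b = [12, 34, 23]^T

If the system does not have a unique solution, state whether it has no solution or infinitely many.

x_1 = -6, x_2 = -3, x_3 = 2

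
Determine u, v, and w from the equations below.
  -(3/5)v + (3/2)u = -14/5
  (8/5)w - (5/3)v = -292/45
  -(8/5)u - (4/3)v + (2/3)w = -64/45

Row-reduce the augmented matrix:
R1 ← R1 / (3/2).
R3 ← R3 + 8/5·R1.
R2 ← R2 / (-5/3).
R1 ← R1 + 2/5·R2.
R3 ← R3 + 148/75·R2.
R3 ← R3 / (-2302/1875).
R1 ← R1 + 48/125·R3.
R2 ← R2 + 24/25·R3.
Reading off the reduced rows gives u = -4/3, v = 4/3, w = -8/3.

u = -4/3, v = 4/3, w = -8/3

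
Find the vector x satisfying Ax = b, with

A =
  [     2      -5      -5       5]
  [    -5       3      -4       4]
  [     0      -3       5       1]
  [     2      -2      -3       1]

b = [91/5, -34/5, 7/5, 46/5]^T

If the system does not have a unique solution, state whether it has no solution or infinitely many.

Row-reduce the augmented matrix:
R1 ← R1 / (2).
R2 ← R2 + 5·R1.
R4 ← R4 − 2·R1.
R2 ← R2 / (-19/2).
R1 ← R1 + 5/2·R2.
R3 ← R3 + 3·R2.
R4 ← R4 − 3·R2.
R3 ← R3 / (194/19).
R1 ← R1 − 35/19·R3.
R2 ← R2 − 33/19·R3.
R4 ← R4 + 61/19·R3.
R4 ← R4 / (-11/97).
R1 ← R1 + 105/97·R4.
R2 ← R2 + 99/97·R4.
R3 ← R3 + 40/97·R4.
Reading off the reduced rows gives x_1 = 13/5, x_2 = -3/5, x_3 = -2/5, x_4 = 8/5.

x_1 = 13/5, x_2 = -3/5, x_3 = -2/5, x_4 = 8/5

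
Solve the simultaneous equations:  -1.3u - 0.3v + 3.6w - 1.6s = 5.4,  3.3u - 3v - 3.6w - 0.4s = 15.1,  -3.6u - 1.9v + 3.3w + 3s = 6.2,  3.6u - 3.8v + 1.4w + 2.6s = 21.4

Row-reduce the augmented matrix:
R1 ← R1 / (-13/10).
R2 ← R2 − 33/10·R1.
R3 ← R3 + 18/5·R1.
R4 ← R4 − 18/5·R1.
R2 ← R2 / (-489/130).
R1 ← R1 − 3/13·R2.
R3 ← R3 + 139/130·R2.
R4 ← R4 + 301/65·R2.
R3 ← R3 / (-13437/1630).
R1 ← R1 + 396/163·R3.
R2 ← R2 + 240/163·R3.
R4 ← R4 − 3709/815·R3.
R4 ← R4 / (1705981/201555).
R1 ← R1 + 7196/4479·R4.
R2 ← R2 + 4940/13437·R4.
R3 ← R3 + 42538/40311·R4.
Reading off the reduced rows gives u = 1, v = -5, w = 1, s = -1.

u = 1, v = -5, w = 1, s = -1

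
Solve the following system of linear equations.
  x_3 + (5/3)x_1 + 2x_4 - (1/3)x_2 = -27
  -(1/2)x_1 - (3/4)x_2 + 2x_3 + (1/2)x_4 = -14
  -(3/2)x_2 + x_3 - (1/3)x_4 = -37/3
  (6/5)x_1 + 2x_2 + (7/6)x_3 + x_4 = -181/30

Row-reduce the augmented matrix:
R1 ← R1 / (5/3).
R2 ← R2 + 1/2·R1.
R4 ← R4 − 6/5·R1.
R2 ← R2 / (-17/20).
R1 ← R1 + 1/5·R2.
R3 ← R3 + 3/2·R2.
R4 ← R4 − 56/25·R2.
R3 ← R3 / (-52/17).
R1 ← R1 − 1/17·R3.
R2 ← R2 + 46/17·R3.
R4 ← R4 − 3319/510·R3.
R4 ← R4 / (-557/234).
R1 ← R1 − 35/39·R4.
R2 ← R2 − 28/39·R4.
R3 ← R3 − 29/39·R4.
Reading off the reduced rows gives x_1 = -6, x_2 = 6, x_3 = -5, x_4 = -5.

x_1 = -6, x_2 = 6, x_3 = -5, x_4 = -5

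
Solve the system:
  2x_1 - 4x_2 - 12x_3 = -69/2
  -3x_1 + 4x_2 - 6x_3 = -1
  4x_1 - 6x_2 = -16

no solution

Row-reduce:
R1 ← R1 / (2).
R2 ← R2 + 3·R1.
R3 ← R3 − 4·R1.
R2 ← R2 / (-2).
R1 ← R1 + 2·R2.
R3 ← R3 − 2·R2.
Row 3 reduces to 0 = 1/4, a contradiction. The system is inconsistent.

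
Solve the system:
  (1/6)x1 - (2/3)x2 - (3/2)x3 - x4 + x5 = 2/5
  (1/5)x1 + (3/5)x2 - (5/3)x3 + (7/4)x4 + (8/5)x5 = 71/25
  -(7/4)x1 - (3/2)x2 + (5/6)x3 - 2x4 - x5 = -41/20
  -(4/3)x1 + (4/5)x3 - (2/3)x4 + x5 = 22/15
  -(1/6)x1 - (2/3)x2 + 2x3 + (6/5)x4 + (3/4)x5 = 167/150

x1 = -2/5, x2 = 1/2, x3 = 0, x4 = 2/5, x5 = 6/5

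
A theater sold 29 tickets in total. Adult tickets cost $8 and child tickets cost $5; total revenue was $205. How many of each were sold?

adult tickets: 20, child tickets: 9

Let a = adult tickets, c = child tickets.
  a + c = 29
  8a + 5c = 205
Row-reduce the augmented matrix:
R2 ← R2 − 8·R1.
R2 ← R2 / (-3).
R1 ← R1 − 1·R2.
Reading off the reduced rows gives a = 20, c = 9.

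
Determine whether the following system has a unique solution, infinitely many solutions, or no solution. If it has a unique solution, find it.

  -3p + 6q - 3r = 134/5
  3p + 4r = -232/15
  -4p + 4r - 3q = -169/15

Row-reduce the augmented matrix:
R1 ← R1 / (-3).
R2 ← R2 − 3·R1.
R3 ← R3 + 4·R1.
R2 ← R2 / (6).
R1 ← R1 + 2·R2.
R3 ← R3 + 11·R2.
R3 ← R3 / (59/6).
R1 ← R1 − 4/3·R3.
R2 ← R2 − 1/6·R3.
Reading off the reduced rows gives p = -8/5, q = 7/3, r = -8/3.

p = -8/5, q = 7/3, r = -8/3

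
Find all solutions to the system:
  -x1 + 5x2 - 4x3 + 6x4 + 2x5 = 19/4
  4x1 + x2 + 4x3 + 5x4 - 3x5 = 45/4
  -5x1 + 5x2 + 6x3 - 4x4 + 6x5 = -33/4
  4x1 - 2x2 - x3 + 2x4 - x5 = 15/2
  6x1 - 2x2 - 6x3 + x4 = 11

Row-reduce the augmented matrix:
R1 ← R1 / (-1).
R2 ← R2 − 4·R1.
R3 ← R3 + 5·R1.
R4 ← R4 − 4·R1.
R5 ← R5 − 6·R1.
R2 ← R2 / (21).
R1 ← R1 + 5·R2.
R3 ← R3 + 20·R2.
R4 ← R4 − 18·R2.
R5 ← R5 − 28·R2.
R3 ← R3 / (102/7).
R1 ← R1 − 8/7·R3.
R2 ← R2 + 4/7·R3.
R4 ← R4 + 47/7·R3.
R5 ← R5 + 14·R3.
R4 ← R4 / (-275/153).
R1 ← R1 − 215/153·R4.
R2 ← R2 − 173/153·R4.
R3 ← R3 + 67/153·R4.
R5 ← R5 + 1193/153·R4.
R5 ← R5 / (-1989/275).
R1 ← R1 − 84/55·R5.
R2 ← R2 − 604/275·R5.
R3 ← R3 + 191/275·R5.
R4 ← R4 + 469/275·R5.
Reading off the reduced rows gives x1 = 2, x2 = 3/4, x3 = 0, x4 = 1/2, x5 = 0.

x1 = 2, x2 = 3/4, x3 = 0, x4 = 1/2, x5 = 0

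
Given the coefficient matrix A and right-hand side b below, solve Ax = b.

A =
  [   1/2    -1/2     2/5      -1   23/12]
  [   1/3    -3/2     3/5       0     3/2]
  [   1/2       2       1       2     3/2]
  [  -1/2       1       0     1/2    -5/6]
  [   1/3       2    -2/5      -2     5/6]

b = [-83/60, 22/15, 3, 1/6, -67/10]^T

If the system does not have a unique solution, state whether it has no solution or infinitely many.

no solution

Row-reduce:
R1 ← R1 / (1/2).
R2 ← R2 − 1/3·R1.
R3 ← R3 − 1/2·R1.
R4 ← R4 + 1/2·R1.
R5 ← R5 − 1/3·R1.
R2 ← R2 / (-7/6).
R1 ← R1 + 1·R2.
R3 ← R3 − 5/2·R2.
R4 ← R4 − 1/2·R2.
R5 ← R5 − 7/3·R2.
R3 ← R3 / (46/35).
R1 ← R1 − 18/35·R3.
R2 ← R2 + 2/7·R3.
R4 ← R4 − 19/35·R3.
R4 ← R4 / (-47/23).
R1 ← R1 + 99/23·R4.
R2 ← R2 − 9/23·R4.
R3 ← R3 − 155/46·R4.
Row 5 reduces to 0 = -1, a contradiction. The system is inconsistent.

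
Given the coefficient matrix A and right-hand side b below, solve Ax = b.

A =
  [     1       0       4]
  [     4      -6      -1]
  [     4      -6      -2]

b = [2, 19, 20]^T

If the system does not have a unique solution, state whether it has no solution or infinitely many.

Row-reduce the augmented matrix:
R2 ← R2 − 4·R1.
R3 ← R3 − 4·R1.
R2 ← R2 / (-6).
R3 ← R3 + 6·R2.
R3 ← R3 / (-1).
R1 ← R1 − 4·R3.
R2 ← R2 − 17/6·R3.
Reading off the reduced rows gives x_1 = 6, x_2 = 1, x_3 = -1.

x_1 = 6, x_2 = 1, x_3 = -1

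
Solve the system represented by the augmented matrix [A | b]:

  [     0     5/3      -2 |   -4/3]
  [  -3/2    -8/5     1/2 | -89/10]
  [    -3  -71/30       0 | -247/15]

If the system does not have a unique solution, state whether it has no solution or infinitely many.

no solution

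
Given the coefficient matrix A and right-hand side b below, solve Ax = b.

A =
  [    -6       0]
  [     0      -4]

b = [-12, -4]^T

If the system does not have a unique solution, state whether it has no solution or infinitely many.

Row-reduce the augmented matrix:
R1 ← R1 / (-6).
R2 ← R2 / (-4).
Reading off the reduced rows gives x_1 = 2, x_2 = 1.

x_1 = 2, x_2 = 1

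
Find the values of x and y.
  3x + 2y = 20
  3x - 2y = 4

Row-reduce the augmented matrix:
R1 ← R1 / (3).
R2 ← R2 − 3·R1.
R2 ← R2 / (-4).
R1 ← R1 − 2/3·R2.
Reading off the reduced rows gives x = 4, y = 4.

x = 4, y = 4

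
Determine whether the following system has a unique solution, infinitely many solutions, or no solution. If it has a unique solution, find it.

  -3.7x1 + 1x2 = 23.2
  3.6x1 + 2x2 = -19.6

x1 = -6, x2 = 1

From equation 1: x2 = 116/5 + 37/10·x1.
Substitute into equation 2 and solve: x1 = -6.
Then x2 = 1.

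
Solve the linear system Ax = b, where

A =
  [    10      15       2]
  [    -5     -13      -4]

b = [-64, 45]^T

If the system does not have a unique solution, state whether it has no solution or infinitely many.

infinitely many solutions

Row-reduce:
R1 ← R1 / (10).
R2 ← R2 + 5·R1.
R2 ← R2 / (-11/2).
R1 ← R1 − 3/2·R2.
Rank is 2 with 3 unknowns, leaving x_3 free.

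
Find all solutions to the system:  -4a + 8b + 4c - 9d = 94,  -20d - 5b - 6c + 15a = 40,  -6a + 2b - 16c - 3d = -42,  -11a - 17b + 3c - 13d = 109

a = -3, b = 1, c = 5, d = -6

Row-reduce the augmented matrix:
R1 ← R1 / (-4).
R2 ← R2 − 15·R1.
R3 ← R3 + 6·R1.
R4 ← R4 + 11·R1.
R2 ← R2 / (25).
R1 ← R1 + 2·R2.
R3 ← R3 + 10·R2.
R4 ← R4 + 39·R2.
R3 ← R3 / (-92/5).
R1 ← R1 + 7/25·R3.
R2 ← R2 − 9/25·R3.
R4 ← R4 − 151/25·R3.
R4 ← R4 / (-34827/460).
R1 ← R1 + 433/230·R4.
R2 ← R2 + 272/115·R4.
R3 ← R3 − 55/92·R4.
Reading off the reduced rows gives a = -3, b = 1, c = 5, d = -6.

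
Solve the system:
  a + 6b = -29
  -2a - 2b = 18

a = -5, b = -4

Row-reduce the augmented matrix:
R2 ← R2 + 2·R1.
R2 ← R2 / (10).
R1 ← R1 − 6·R2.
Reading off the reduced rows gives a = -5, b = -4.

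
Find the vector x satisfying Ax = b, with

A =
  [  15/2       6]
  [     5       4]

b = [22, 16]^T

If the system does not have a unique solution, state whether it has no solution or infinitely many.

Row-reduce:
R1 ← R1 / (15/2).
R2 ← R2 − 5·R1.
Row 2 reduces to 0 = 4/3, a contradiction. The system is inconsistent.

no solution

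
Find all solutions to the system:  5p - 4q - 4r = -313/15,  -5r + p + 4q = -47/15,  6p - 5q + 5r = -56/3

p = -3, q = 4/5, r = 2/3

Row-reduce the augmented matrix:
R1 ← R1 / (5).
R2 ← R2 − 1·R1.
R3 ← R3 − 6·R1.
R2 ← R2 / (24/5).
R1 ← R1 + 4/5·R2.
R3 ← R3 + 1/5·R2.
R3 ← R3 / (77/8).
R1 ← R1 + 3/2·R3.
R2 ← R2 + 7/8·R3.
Reading off the reduced rows gives p = -3, q = 4/5, r = 2/3.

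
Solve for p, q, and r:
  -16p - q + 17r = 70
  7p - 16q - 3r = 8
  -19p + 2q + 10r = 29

Row-reduce the augmented matrix:
R1 ← R1 / (-16).
R2 ← R2 − 7·R1.
R3 ← R3 + 19·R1.
R2 ← R2 / (-263/16).
R1 ← R1 − 1/16·R2.
R3 ← R3 − 51/16·R2.
R3 ← R3 / (-2453/263).
R1 ← R1 + 275/263·R3.
R2 ← R2 + 71/263·R3.
Reading off the reduced rows gives p = 1, q = -1, r = 5.

p = 1, q = -1, r = 5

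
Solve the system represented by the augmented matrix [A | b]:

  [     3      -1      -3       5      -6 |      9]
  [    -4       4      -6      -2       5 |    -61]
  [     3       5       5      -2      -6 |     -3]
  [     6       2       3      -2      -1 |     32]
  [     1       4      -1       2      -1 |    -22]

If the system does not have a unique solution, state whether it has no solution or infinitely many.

Row-reduce the augmented matrix:
R1 ← R1 / (3).
R2 ← R2 + 4·R1.
R3 ← R3 − 3·R1.
R4 ← R4 − 6·R1.
R5 ← R5 − 1·R1.
R2 ← R2 / (8/3).
R1 ← R1 + 1/3·R2.
R3 ← R3 − 6·R2.
R4 ← R4 − 4·R2.
R5 ← R5 − 13/3·R2.
R3 ← R3 / (61/2).
R1 ← R1 + 9/4·R3.
R2 ← R2 + 15/4·R3.
R4 ← R4 − 24·R3.
R5 ← R5 − 65/4·R3.
R4 ← R4 / (-319/61).
R1 ← R1 − 117/122·R4.
R2 ← R2 + 49/122·R4.
R3 ← R3 + 35/61·R4.
R5 ← R5 − 253/122·R4.
R5 ← R5 / (733/116).
R1 ← R1 + 1/116·R5.
R2 ← R2 + 125/116·R5.
R3 ← R3 + 26/29·R5.
R4 ← R4 + 113/58·R5.
Reading off the reduced rows gives x_1 = 6, x_2 = -6, x_3 = 3, x_4 = 0, x_5 = 1.

x_1 = 6, x_2 = -6, x_3 = 3, x_4 = 0, x_5 = 1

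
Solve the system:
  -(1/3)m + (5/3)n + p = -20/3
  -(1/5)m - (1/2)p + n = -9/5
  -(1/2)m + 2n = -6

Row-reduce the augmented matrix:
R1 ← R1 / (-1/3).
R2 ← R2 + 1/5·R1.
R3 ← R3 + 1/2·R1.
Swap R2 and R3.
R2 ← R2 / (-1/2).
R1 ← R1 + 5·R2.
R3 ← R3 / (-11/10).
R1 ← R1 − 12·R3.
R2 ← R2 − 3·R3.
Reading off the reduced rows gives m = 4, n = -2, p = -2.

m = 4, n = -2, p = -2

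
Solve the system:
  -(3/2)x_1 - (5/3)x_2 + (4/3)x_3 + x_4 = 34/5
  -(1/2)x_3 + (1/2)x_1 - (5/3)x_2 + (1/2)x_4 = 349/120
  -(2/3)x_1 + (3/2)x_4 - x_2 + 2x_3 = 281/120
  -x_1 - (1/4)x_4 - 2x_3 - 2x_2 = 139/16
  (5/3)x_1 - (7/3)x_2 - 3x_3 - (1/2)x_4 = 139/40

Row-reduce the augmented matrix:
R1 ← R1 / (-3/2).
R2 ← R2 − 1/2·R1.
R3 ← R3 + 2/3·R1.
R4 ← R4 + 1·R1.
R5 ← R5 − 5/3·R1.
R2 ← R2 / (-20/9).
R1 ← R1 − 10/9·R2.
R3 ← R3 + 7/27·R2.
R4 ← R4 + 8/9·R2.
R5 ← R5 + 113/27·R2.
R3 ← R3 / (509/360).
R1 ← R1 + 11/12·R3.
R2 ← R2 − 1/40·R3.
R4 ← R4 + 43/15·R3.
R5 ← R5 + 509/360·R3.
R4 ← R4 / (1411/2036).
R1 ← R1 − 189/509·R4.
R2 ← R2 + 399/1018·R4.
R3 ← R3 − 345/509·R4.
R5 reduces to 0 = 0, so the extra equation is consistent.
Reading off the reduced rows gives x_1 = -5/2, x_2 = -13/5, x_3 = -2/5, x_4 = -3/4.

x_1 = -5/2, x_2 = -13/5, x_3 = -2/5, x_4 = -3/4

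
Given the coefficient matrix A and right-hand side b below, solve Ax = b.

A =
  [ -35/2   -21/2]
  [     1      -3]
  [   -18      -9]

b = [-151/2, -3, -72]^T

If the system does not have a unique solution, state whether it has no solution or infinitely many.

no solution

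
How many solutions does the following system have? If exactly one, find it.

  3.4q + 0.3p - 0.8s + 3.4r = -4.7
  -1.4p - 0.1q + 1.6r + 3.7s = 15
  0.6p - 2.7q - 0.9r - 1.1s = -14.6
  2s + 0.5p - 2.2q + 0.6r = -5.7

p = -5, q = 4, r = -4, s = 4

Row-reduce the augmented matrix:
R1 ← R1 / (3/10).
R2 ← R2 + 7/5·R1.
R3 ← R3 − 3/5·R1.
R4 ← R4 − 1/2·R1.
R2 ← R2 / (473/30).
R1 ← R1 − 34/3·R2.
R3 ← R3 + 19/2·R2.
R4 ← R4 + 118/15·R2.
R3 ← R3 / (13359/4730).
R1 ← R1 + 578/473·R3.
R2 ← R2 − 524/473·R3.
R4 ← R4 − 8628/2365·R3.
R4 ← R4 / (60044/22265).
R1 ← R1 + 32530/13359·R4.
R2 ← R2 + 2543/13359·R4.
R3 ← R3 − 2270/13359·R4.
Reading off the reduced rows gives p = -5, q = 4, r = -4, s = 4.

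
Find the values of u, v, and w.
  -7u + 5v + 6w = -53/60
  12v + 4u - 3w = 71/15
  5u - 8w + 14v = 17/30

u = 4/3, v = 1/4, w = 6/5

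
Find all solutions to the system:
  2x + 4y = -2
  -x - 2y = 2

no solution

Row-reduce:
R1 ← R1 / (2).
R2 ← R2 + 1·R1.
Row 2 reduces to 0 = 1, a contradiction. The system is inconsistent.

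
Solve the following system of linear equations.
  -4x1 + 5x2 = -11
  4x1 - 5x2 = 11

infinitely many solutions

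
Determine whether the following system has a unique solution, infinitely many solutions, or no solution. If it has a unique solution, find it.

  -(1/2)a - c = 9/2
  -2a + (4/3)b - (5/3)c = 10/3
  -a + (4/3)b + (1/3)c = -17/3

infinitely many solutions

Row-reduce:
R1 ← R1 / (-1/2).
R2 ← R2 + 2·R1.
R3 ← R3 + 1·R1.
R2 ← R2 / (4/3).
R3 ← R3 − 4/3·R2.
Rank is 2 with 3 unknowns, leaving c free.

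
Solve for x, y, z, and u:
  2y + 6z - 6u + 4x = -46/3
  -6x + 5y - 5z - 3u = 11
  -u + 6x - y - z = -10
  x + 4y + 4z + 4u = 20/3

x = -4/3, y = 1, z = -1/2, u = 3/2

Row-reduce the augmented matrix:
R1 ← R1 / (4).
R2 ← R2 + 6·R1.
R3 ← R3 − 6·R1.
R4 ← R4 − 1·R1.
R2 ← R2 / (8).
R1 ← R1 − 1/2·R2.
R3 ← R3 + 4·R2.
R4 ← R4 − 7/2·R2.
R3 ← R3 / (-8).
R1 ← R1 − 5/4·R3.
R2 ← R2 − 1/2·R3.
R4 ← R4 − 3/4·R3.
R4 ← R4 / (175/16).
R1 ← R1 + 7/16·R4.
R2 ← R2 + 11/8·R4.
R3 ← R3 + 1/4·R4.
Reading off the reduced rows gives x = -4/3, y = 1, z = -1/2, u = 3/2.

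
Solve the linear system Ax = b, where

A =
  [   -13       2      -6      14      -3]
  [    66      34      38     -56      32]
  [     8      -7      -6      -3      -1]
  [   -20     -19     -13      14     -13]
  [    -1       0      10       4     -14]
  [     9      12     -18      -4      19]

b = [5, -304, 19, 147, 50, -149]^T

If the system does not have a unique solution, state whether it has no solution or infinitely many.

x_1 = -2, x_2 = -5, x_3 = 1, x_4 = -1, x_5 = -3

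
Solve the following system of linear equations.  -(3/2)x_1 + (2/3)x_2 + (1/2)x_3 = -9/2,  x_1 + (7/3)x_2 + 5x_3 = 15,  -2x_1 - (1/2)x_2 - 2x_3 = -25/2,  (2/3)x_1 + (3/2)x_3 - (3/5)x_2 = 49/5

no solution

Row-reduce:
R1 ← R1 / (-3/2).
R2 ← R2 − 1·R1.
R3 ← R3 + 2·R1.
R4 ← R4 − 2/3·R1.
R2 ← R2 / (25/9).
R1 ← R1 + 4/9·R2.
R3 ← R3 + 25/18·R2.
R4 ← R4 + 41/135·R2.
Swap R3 and R4.
R3 ← R3 / (1729/750).
R1 ← R1 − 13/25·R3.
R2 ← R2 − 48/25·R3.
Row 4 reduces to 0 = -1/2, a contradiction. The system is inconsistent.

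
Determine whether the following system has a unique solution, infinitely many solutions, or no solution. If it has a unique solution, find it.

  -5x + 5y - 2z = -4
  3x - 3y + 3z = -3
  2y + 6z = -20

Row-reduce the augmented matrix:
R1 ← R1 / (-5).
R2 ← R2 − 3·R1.
Swap R2 and R3.
R2 ← R2 / (2).
R1 ← R1 + 1·R2.
R3 ← R3 / (9/5).
R1 ← R1 − 17/5·R3.
R2 ← R2 − 3·R3.
Reading off the reduced rows gives x = 1, y = -1, z = -3.

x = 1, y = -1, z = -3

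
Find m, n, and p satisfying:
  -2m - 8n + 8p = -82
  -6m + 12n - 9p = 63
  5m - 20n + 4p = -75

m = 5, n = 4, p = -5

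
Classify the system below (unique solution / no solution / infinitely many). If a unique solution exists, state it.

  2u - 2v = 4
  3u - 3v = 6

infinitely many solutions

Row-reduce:
R1 ← R1 / (2).
R2 ← R2 − 3·R1.
Rank is 1 with 2 unknowns, leaving v free.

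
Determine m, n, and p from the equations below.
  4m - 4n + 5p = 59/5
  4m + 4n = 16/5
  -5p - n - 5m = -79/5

m = 0, n = 4/5, p = 3

Row-reduce the augmented matrix:
R1 ← R1 / (4).
R2 ← R2 − 4·R1.
R3 ← R3 + 5·R1.
R2 ← R2 / (8).
R1 ← R1 + 1·R2.
R3 ← R3 + 6·R2.
R3 ← R3 / (-5/2).
R1 ← R1 − 5/8·R3.
R2 ← R2 + 5/8·R3.
Reading off the reduced rows gives m = 0, n = 4/5, p = 3.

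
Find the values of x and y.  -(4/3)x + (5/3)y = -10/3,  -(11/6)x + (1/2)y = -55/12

Row-reduce the augmented matrix:
R1 ← R1 / (-4/3).
R2 ← R2 + 11/6·R1.
R2 ← R2 / (-43/24).
R1 ← R1 + 5/4·R2.
Reading off the reduced rows gives x = 5/2, y = 0.

x = 5/2, y = 0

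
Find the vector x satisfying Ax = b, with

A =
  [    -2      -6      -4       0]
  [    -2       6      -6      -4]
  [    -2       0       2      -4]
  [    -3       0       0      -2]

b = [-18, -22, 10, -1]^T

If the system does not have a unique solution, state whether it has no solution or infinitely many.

Row-reduce the augmented matrix:
R1 ← R1 / (-2).
R2 ← R2 + 2·R1.
R3 ← R3 + 2·R1.
R4 ← R4 + 3·R1.
R2 ← R2 / (12).
R1 ← R1 − 3·R2.
R3 ← R3 − 6·R2.
R4 ← R4 − 9·R2.
R3 ← R3 / (7).
R1 ← R1 − 5/2·R3.
R2 ← R2 + 1/6·R3.
R4 ← R4 − 15/2·R3.
R4 ← R4 / (22/7).
R1 ← R1 − 12/7·R4.
R2 ← R2 + 8/21·R4.
R3 ← R3 + 2/7·R4.
Reading off the reduced rows gives x_1 = 1, x_2 = 0, x_3 = 4, x_4 = -1.

x_1 = 1, x_2 = 0, x_3 = 4, x_4 = -1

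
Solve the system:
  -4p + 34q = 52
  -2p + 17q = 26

Row-reduce:
R1 ← R1 / (-4).
R2 ← R2 + 2·R1.
Rank is 1 with 2 unknowns, leaving q free.

infinitely many solutions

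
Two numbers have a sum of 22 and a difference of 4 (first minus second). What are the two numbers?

Let x = first number, y = second number.
  x + y = 22
  x - y = 4
From equation 1: x = 22 − y.
Substitute into equation 2 and solve: y = 9.
Then x = 13.

first number: 13, second number: 9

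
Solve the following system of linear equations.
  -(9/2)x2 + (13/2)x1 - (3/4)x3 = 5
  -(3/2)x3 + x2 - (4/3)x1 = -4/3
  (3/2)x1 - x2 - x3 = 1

Row-reduce:
R1 ← R1 / (13/2).
R2 ← R2 + 4/3·R1.
R3 ← R3 − 3/2·R1.
R2 ← R2 / (1/13).
R1 ← R1 + 9/13·R2.
R3 ← R3 − 1/26·R2.
Rank is 2 with 3 unknowns, leaving x3 free.

infinitely many solutions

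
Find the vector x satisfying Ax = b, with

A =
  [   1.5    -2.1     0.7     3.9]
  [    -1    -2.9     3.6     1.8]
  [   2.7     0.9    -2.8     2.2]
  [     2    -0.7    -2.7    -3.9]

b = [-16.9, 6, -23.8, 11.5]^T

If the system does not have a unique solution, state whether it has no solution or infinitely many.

Row-reduce the augmented matrix:
R1 ← R1 / (3/2).
R2 ← R2 + 1·R1.
R3 ← R3 − 27/10·R1.
R4 ← R4 − 2·R1.
R2 ← R2 / (-43/10).
R1 ← R1 + 7/5·R2.
R3 ← R3 − 117/25·R2.
R4 ← R4 − 21/10·R2.
R3 ← R3 / (787/2150).
R1 ← R1 + 553/645·R3.
R2 ← R2 + 122/129·R3.
R4 ← R4 + 425/258·R3.
R4 ← R4 / (-83714/11805).
R1 ← R1 − 2584/2361·R4.
R2 ← R2 + 2606/2361·R4.
R3 ← R3 + 67/787·R4.
Reading off the reduced rows gives x_1 = -2, x_2 = -2, x_3 = 2, x_4 = -5.

x_1 = -2, x_2 = -2, x_3 = 2, x_4 = -5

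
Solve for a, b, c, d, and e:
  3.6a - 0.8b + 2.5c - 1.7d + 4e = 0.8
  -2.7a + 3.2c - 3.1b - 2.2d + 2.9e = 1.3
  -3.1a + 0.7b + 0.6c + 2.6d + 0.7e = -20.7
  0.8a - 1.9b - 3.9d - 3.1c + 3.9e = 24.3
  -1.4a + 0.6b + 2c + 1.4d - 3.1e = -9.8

a = 2, b = -5, c = -3, d = -3, e = -2

Row-reduce the augmented matrix:
R1 ← R1 / (18/5).
R2 ← R2 + 27/10·R1.
R3 ← R3 + 31/10·R1.
R4 ← R4 − 4/5·R1.
R5 ← R5 + 7/5·R1.
R2 ← R2 / (-37/10).
R1 ← R1 + 2/9·R2.
R3 ← R3 − 1/90·R2.
R4 ← R4 + 31/18·R2.
R5 ← R5 − 13/45·R2.
R3 ← R3 / (1229/444).
R1 ← R1 − 173/444·R3.
R2 ← R2 + 203/148·R3.
R4 ← R4 + 26719/4440·R3.
R5 ← R5 − 3739/1110·R3.
R4 ← R4 / (33339/61450).
R1 ← R1 + 2593/6145·R4.
R2 ← R2 − 9199/6145·R4.
R3 ← R3 − 2499/6145·R4.
R5 ← R5 + 27723/30725·R4.
R5 ← R5 / (1038019/111130).
R1 ← R1 − 247198/33339·R5.
R2 ← R2 + 841159/33339·R5.
R3 ← R3 + 60872/11113·R5.
R4 ← R4 − 572320/33339·R5.
Reading off the reduced rows gives a = 2, b = -5, c = -3, d = -3, e = -2.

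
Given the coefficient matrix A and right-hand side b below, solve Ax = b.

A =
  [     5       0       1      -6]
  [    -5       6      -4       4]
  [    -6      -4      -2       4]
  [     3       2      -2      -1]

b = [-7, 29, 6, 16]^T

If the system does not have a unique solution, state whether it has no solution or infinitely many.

Row-reduce the augmented matrix:
R1 ← R1 / (5).
R2 ← R2 + 5·R1.
R3 ← R3 + 6·R1.
R4 ← R4 − 3·R1.
R2 ← R2 / (6).
R3 ← R3 + 4·R2.
R4 ← R4 − 2·R2.
R3 ← R3 / (-14/5).
R1 ← R1 − 1/5·R3.
R2 ← R2 + 1/2·R3.
R4 ← R4 + 8/5·R3.
R4 ← R4 / (41/7).
R1 ← R1 + 32/21·R4.
R2 ← R2 − 10/21·R4.
R3 ← R3 − 34/21·R4.
Reading off the reduced rows gives x_1 = 1, x_2 = 1, x_3 = -6, x_4 = 1.

x_1 = 1, x_2 = 1, x_3 = -6, x_4 = 1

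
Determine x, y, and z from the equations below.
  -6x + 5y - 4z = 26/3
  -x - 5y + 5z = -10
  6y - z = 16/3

x = 0, y = 2/3, z = -4/3

Row-reduce the augmented matrix:
R1 ← R1 / (-6).
R2 ← R2 + 1·R1.
R2 ← R2 / (-35/6).
R1 ← R1 + 5/6·R2.
R3 ← R3 − 6·R2.
R3 ← R3 / (169/35).
R1 ← R1 + 1/7·R3.
R2 ← R2 + 34/35·R3.
Reading off the reduced rows gives x = 0, y = 2/3, z = -4/3.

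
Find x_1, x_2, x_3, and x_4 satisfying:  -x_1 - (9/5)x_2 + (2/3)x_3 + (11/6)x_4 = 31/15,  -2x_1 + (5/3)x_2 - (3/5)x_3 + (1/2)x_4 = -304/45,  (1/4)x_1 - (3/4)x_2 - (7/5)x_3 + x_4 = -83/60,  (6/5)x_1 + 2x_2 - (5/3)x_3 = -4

Row-reduce the augmented matrix:
R1 ← R1 / (-1).
R2 ← R2 + 2·R1.
R3 ← R3 − 1/4·R1.
R4 ← R4 − 6/5·R1.
R2 ← R2 / (79/15).
R1 ← R1 − 9/5·R2.
R3 ← R3 + 6/5·R2.
R4 ← R4 + 4/25·R2.
R3 ← R3 / (-3967/2370).
R1 ← R1 + 7/1185·R3.
R2 ← R2 + 29/79·R3.
R4 ← R4 + 5483/5925·R3.
R4 ← R4 / (403787/238020).
R1 ← R1 + 11959/15868·R4.
R2 ← R2 + 12105/15868·R4.
R3 ← R3 + 6985/15868·R4.
Reading off the reduced rows gives x_1 = 5/3, x_2 = -4/3, x_3 = 2, x_4 = 0.

x_1 = 5/3, x_2 = -4/3, x_3 = 2, x_4 = 0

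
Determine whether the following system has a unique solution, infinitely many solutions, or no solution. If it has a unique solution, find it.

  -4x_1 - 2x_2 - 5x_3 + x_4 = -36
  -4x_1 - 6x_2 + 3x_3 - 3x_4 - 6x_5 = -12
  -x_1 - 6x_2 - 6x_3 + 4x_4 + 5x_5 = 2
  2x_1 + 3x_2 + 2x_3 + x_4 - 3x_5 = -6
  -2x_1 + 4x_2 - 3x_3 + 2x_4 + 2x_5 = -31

x_1 = 6, x_2 = -3, x_3 = 3, x_4 = -3, x_5 = 4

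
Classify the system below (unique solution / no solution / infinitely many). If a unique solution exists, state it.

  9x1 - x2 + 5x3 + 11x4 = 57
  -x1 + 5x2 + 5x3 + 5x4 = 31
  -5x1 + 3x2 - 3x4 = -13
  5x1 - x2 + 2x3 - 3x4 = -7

infinitely many solutions

Row-reduce:
R1 ← R1 / (9).
R2 ← R2 + 1·R1.
R3 ← R3 + 5·R1.
R4 ← R4 − 5·R1.
R2 ← R2 / (44/9).
R1 ← R1 + 1/9·R2.
R3 ← R3 − 22/9·R2.
R4 ← R4 + 4/9·R2.
Swap R3 and R4.
R3 ← R3 / (-3/11).
R1 ← R1 − 15/22·R3.
R2 ← R2 − 25/22·R3.
Rank is 3 with 4 unknowns, leaving x4 free.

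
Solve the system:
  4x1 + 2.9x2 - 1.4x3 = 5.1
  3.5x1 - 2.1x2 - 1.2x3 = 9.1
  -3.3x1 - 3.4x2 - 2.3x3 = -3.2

x1 = 2, x2 = -1, x3 = 0

Row-reduce the augmented matrix:
R1 ← R1 / (4).
R2 ← R2 − 7/2·R1.
R3 ← R3 + 33/10·R1.
R2 ← R2 / (-371/80).
R1 ← R1 − 29/40·R2.
R3 ← R3 + 403/400·R2.
R3 ← R3 / (-64191/18550).
R1 ← R1 + 642/1855·R3.
R2 ← R2 + 2/371·R3.
Reading off the reduced rows gives x1 = 2, x2 = -1, x3 = 0.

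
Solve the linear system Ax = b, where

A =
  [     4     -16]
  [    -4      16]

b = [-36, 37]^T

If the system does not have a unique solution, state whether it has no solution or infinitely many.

Row-reduce:
R1 ← R1 / (4).
R2 ← R2 + 4·R1.
Row 2 reduces to 0 = 1, a contradiction. The system is inconsistent.

no solution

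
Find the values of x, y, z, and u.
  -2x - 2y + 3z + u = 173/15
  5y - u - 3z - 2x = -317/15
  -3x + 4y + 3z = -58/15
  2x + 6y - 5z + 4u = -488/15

x = 2/5, y = -8/3, z = 8/3, u = -1

Row-reduce the augmented matrix:
R1 ← R1 / (-2).
R2 ← R2 + 2·R1.
R3 ← R3 + 3·R1.
R4 ← R4 − 2·R1.
R2 ← R2 / (7).
R1 ← R1 − 1·R2.
R3 ← R3 − 7·R2.
R4 ← R4 − 4·R2.
R3 ← R3 / (9/2).
R1 ← R1 + 9/14·R3.
R2 ← R2 + 6/7·R3.
R4 ← R4 − 10/7·R3.
R4 ← R4 / (377/63).
R1 ← R1 + 1/7·R4.
R2 ← R2 + 4/21·R4.
R3 ← R3 − 1/9·R4.
Reading off the reduced rows gives x = 2/5, y = -8/3, z = 8/3, u = -1.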